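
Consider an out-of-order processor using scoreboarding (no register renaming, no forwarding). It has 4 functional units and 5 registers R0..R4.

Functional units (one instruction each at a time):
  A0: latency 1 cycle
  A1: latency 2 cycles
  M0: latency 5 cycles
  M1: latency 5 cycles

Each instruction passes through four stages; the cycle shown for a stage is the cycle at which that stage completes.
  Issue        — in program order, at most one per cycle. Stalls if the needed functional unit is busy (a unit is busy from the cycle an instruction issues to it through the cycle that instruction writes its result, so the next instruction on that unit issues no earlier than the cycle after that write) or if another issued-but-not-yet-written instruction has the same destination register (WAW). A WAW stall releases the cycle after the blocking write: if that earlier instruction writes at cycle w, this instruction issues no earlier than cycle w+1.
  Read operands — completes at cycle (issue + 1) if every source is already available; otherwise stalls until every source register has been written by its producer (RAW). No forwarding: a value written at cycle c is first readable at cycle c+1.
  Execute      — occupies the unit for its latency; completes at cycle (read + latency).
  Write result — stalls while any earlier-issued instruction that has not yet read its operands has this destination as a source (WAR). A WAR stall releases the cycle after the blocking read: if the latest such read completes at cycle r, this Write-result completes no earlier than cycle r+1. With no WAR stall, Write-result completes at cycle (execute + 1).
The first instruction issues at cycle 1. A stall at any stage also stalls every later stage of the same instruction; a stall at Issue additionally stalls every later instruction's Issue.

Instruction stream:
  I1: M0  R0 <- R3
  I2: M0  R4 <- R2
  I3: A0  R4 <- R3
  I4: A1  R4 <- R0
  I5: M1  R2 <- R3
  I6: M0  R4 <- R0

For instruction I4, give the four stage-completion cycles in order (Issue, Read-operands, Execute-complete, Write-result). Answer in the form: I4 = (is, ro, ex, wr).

I4 = (21, 22, 24, 25)

c1: issue I1 (M0)
c2: I1 read-ops
c7: I1 finished on M0
c8: I1→R0
c9: issue I2 (M0)
c10: I2 read-ops
c15: I2 finished on M0
c16: I2→R4
c17: issue I3 (A0)
c18: I3 read-ops
c19: I3 finished on A0
c20: I3→R4
c21: issue I4 (A1)
c22: I4 read-ops, issue I5 (M1)
c23: I5 read-ops
c24: I4 finished on A1
c25: I4→R4
c26: issue I6 (M0)
c27: I6 read-ops
c28: I5 finished on M1
c29: I5→R2
c32: I6 finished on M0
c33: I6→R4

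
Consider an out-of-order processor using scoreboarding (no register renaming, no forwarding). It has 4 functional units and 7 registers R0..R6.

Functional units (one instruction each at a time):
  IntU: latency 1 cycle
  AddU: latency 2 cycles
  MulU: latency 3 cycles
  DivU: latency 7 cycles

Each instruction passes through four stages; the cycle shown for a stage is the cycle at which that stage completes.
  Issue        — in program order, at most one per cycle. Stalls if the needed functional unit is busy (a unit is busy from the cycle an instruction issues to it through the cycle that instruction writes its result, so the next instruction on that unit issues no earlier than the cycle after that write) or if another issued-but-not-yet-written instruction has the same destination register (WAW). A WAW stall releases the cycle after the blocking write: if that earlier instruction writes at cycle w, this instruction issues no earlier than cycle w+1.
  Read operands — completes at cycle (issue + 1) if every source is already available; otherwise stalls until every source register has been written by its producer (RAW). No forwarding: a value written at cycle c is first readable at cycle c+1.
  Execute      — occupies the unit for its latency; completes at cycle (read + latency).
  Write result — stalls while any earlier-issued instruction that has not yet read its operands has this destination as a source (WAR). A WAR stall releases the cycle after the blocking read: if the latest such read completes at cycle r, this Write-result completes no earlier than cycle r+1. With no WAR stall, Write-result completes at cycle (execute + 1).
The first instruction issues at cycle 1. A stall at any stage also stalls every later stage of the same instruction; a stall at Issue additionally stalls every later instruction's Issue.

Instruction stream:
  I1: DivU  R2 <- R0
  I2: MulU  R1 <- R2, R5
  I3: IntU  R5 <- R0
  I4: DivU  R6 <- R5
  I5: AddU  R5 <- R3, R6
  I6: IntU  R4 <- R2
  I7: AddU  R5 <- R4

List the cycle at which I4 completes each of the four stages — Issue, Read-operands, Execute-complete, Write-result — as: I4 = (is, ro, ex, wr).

I4 = (11, 13, 20, 21)

cycle 1: I1→DivU
cycle 2: I1 RO | I2→MulU
cycle 3: I3→IntU
cycle 4: I3 RO
cycle 5: I3 EX
cycle 9: I1 EX
cycle 10: I1 WR R2
cycle 11: I2 RO | I4→DivU
cycle 12: I3 WR R5
cycle 13: I4 RO | I5→AddU
cycle 14: I2 EX | I6→IntU
cycle 15: I2 WR R1 | I6 RO
cycle 16: I6 EX
cycle 17: I6 WR R4
cycle 20: I4 EX
cycle 21: I4 WR R6
cycle 22: I5 RO
cycle 24: I5 EX
cycle 25: I5 WR R5
cycle 26: I7→AddU
cycle 27: I7 RO
cycle 29: I7 EX
cycle 30: I7 WR R5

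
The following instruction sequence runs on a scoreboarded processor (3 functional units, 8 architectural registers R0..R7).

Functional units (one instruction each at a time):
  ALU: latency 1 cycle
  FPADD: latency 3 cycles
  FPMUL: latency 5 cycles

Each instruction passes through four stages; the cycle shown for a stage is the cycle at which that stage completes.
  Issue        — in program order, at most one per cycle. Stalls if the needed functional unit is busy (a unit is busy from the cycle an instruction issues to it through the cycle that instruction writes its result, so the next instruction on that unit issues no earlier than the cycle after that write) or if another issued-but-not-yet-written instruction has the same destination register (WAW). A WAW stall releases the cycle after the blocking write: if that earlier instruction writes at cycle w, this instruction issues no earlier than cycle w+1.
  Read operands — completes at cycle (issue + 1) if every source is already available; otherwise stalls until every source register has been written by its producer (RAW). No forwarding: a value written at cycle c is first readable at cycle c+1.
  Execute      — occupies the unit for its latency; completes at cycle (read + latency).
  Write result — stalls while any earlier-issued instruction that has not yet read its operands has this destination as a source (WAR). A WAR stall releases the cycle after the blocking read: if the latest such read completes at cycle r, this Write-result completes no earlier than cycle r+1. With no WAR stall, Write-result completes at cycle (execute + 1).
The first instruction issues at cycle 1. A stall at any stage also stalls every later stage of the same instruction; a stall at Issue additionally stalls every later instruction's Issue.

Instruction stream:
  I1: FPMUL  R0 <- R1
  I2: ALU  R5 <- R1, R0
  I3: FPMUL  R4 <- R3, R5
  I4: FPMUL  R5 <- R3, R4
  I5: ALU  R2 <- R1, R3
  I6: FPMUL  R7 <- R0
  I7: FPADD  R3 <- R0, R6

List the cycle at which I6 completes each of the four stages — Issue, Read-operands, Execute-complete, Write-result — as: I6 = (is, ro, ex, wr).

c1: I1 issues→FPMUL
c2: I1 reads | I2 issues→ALU
c7: I1 exec-done
c8: I1 writes R0
c9: I2 reads | I3 issues→FPMUL
c10: I2 exec-done
c11: I2 writes R5
c12: I3 reads
c17: I3 exec-done
c18: I3 writes R4
c19: I4 issues→FPMUL
c20: I4 reads | I5 issues→ALU
c21: I5 reads
c22: I5 exec-done
c23: I5 writes R2
c25: I4 exec-done
c26: I4 writes R5
c27: I6 issues→FPMUL
c28: I6 reads | I7 issues→FPADD
c29: I7 reads
c32: I7 exec-done
c33: I6 exec-done | I7 writes R3
c34: I6 writes R7

I6 = (27, 28, 33, 34)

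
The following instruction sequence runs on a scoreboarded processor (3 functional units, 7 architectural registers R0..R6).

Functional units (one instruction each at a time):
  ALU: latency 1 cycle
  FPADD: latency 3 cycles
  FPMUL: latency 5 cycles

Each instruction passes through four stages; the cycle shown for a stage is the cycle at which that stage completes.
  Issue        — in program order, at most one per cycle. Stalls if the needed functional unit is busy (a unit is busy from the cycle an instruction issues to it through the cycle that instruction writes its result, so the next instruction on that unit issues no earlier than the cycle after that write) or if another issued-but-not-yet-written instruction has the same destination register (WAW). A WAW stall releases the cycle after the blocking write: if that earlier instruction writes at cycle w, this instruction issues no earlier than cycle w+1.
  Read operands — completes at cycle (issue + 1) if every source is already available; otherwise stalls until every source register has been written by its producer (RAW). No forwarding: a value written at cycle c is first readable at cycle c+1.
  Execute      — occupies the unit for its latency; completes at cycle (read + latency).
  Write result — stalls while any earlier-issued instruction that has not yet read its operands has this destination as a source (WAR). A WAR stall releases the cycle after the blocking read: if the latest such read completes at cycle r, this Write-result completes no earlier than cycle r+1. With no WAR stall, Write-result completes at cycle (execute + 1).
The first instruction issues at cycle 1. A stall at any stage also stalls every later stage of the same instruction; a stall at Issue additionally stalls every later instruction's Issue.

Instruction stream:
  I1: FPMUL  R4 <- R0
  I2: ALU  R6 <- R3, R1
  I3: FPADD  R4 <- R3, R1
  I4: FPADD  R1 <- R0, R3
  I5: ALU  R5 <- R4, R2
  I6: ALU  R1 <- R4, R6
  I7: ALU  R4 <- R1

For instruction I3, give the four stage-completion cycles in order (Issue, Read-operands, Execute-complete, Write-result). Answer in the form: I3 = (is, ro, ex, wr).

[1] I1 dispatched to FPMUL
[2] I1 operands ready; I2 dispatched to ALU
[3] I2 operands ready
[4] I2 complete
[5] R6←I2
[7] I1 complete
[8] R4←I1
[9] I3 dispatched to FPADD
[10] I3 operands ready
[13] I3 complete
[14] R4←I3
[15] I4 dispatched to FPADD
[16] I4 operands ready; I5 dispatched to ALU
[17] I5 operands ready
[18] I5 complete
[19] I4 complete; R5←I5
[20] R1←I4
[21] I6 dispatched to ALU
[22] I6 operands ready
[23] I6 complete
[24] R1←I6
[25] I7 dispatched to ALU
[26] I7 operands ready
[27] I7 complete
[28] R4←I7

I3 = (9, 10, 13, 14)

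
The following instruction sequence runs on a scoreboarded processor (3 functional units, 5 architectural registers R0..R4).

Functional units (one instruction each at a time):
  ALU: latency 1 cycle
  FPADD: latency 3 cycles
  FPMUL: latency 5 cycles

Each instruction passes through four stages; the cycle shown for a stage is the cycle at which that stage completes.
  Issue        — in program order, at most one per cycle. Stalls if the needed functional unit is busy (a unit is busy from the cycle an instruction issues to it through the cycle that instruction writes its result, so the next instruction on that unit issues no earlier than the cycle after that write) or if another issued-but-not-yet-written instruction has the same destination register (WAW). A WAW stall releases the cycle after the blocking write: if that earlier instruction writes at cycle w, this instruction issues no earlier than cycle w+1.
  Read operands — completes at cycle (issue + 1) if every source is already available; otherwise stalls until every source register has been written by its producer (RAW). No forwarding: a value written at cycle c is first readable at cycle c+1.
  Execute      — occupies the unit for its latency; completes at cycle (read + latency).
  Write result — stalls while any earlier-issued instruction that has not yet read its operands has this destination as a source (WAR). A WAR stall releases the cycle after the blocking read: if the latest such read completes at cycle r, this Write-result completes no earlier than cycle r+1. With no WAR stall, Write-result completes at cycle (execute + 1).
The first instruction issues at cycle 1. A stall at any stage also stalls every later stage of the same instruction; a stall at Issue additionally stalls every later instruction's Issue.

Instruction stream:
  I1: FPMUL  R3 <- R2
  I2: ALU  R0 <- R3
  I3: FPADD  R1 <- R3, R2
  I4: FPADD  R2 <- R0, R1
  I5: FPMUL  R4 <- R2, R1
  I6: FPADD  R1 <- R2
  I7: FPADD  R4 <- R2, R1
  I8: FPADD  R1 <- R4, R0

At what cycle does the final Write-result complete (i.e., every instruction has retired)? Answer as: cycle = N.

cycle 1: I1→FPMUL
cycle 2: I1 RO | I2→ALU
cycle 3: I3→FPADD
cycle 7: I1 EX
cycle 8: I1 WR R3
cycle 9: I2 RO | I3 RO
cycle 10: I2 EX
cycle 11: I2 WR R0
cycle 12: I3 EX
cycle 13: I3 WR R1
cycle 14: I4→FPADD
cycle 15: I4 RO | I5→FPMUL
cycle 18: I4 EX
cycle 19: I4 WR R2
cycle 20: I5 RO | I6→FPADD
cycle 21: I6 RO
cycle 24: I6 EX
cycle 25: I5 EX | I6 WR R1
cycle 26: I5 WR R4
cycle 27: I7→FPADD
cycle 28: I7 RO
cycle 31: I7 EX
cycle 32: I7 WR R4
cycle 33: I8→FPADD
cycle 34: I8 RO
cycle 37: I8 EX
cycle 38: I8 WR R1

cycle = 38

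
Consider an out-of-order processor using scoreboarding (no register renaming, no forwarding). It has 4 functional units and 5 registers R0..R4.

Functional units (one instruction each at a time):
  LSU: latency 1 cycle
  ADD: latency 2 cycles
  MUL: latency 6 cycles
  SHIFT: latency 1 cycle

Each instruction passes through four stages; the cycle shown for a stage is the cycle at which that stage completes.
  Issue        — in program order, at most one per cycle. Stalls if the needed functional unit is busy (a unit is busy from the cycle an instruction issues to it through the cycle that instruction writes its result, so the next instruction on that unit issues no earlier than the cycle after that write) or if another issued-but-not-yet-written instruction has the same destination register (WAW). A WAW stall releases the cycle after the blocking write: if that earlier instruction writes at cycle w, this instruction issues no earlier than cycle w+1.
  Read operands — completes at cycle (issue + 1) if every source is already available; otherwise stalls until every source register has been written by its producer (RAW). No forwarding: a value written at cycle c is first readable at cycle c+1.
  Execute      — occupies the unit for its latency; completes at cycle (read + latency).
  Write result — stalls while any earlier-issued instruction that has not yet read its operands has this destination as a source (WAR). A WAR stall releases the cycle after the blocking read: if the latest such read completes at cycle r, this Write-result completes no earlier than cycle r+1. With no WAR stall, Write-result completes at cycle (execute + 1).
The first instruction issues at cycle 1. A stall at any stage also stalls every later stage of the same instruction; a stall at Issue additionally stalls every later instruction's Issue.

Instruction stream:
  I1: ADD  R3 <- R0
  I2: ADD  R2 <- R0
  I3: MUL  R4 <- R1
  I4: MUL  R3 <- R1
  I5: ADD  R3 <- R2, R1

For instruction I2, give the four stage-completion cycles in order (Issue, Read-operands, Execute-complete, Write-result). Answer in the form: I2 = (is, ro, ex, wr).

I2 = (6, 7, 9, 10)

I1  is:1  ro:2  ex:4  wr:5
I2  is:6  ro:7  ex:9  wr:10  — struct: ADD busy until I1 writes@5
I3  is:7  ro:8  ex:14  wr:15
I4  is:16  ro:17  ex:23  wr:24  — struct: MUL busy until I3 writes@15
I5  is:25  ro:26  ex:28  wr:29  — WAW R3: wait I4 write@24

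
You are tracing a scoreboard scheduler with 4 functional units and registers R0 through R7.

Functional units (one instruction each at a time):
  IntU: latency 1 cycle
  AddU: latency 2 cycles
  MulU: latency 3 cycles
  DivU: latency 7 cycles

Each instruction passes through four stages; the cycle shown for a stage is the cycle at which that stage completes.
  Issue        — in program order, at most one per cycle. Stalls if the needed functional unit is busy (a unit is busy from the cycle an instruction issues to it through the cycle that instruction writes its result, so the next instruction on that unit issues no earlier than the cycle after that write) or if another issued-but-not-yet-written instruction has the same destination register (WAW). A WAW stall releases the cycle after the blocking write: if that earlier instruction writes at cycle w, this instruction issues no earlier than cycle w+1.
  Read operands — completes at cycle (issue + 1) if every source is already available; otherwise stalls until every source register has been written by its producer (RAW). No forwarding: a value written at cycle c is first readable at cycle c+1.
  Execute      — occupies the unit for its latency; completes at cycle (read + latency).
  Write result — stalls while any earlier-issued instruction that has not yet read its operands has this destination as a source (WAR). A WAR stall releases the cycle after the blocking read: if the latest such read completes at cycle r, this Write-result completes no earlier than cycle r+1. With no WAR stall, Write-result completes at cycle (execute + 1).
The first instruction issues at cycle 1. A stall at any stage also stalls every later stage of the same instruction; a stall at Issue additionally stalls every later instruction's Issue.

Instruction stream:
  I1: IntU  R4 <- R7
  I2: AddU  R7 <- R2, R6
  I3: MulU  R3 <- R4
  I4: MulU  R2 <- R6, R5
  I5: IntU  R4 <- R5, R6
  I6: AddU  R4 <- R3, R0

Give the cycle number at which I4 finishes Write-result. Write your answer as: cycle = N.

cycle = 15

cycle 1: I1 dispatched to IntU
cycle 2: I1 operands ready · I2 dispatched to AddU
cycle 3: I1 complete · I2 operands ready · I3 dispatched to MulU
cycle 4: R4←I1
cycle 5: I2 complete · I3 operands ready
cycle 6: R7←I2
cycle 8: I3 complete
cycle 9: R3←I3
cycle 10: I4 dispatched to MulU
cycle 11: I4 operands ready · I5 dispatched to IntU
cycle 12: I5 operands ready
cycle 13: I5 complete
cycle 14: I4 complete · R4←I5
cycle 15: R2←I4 · I6 dispatched to AddU
cycle 16: I6 operands ready
cycle 18: I6 complete
cycle 19: R4←I6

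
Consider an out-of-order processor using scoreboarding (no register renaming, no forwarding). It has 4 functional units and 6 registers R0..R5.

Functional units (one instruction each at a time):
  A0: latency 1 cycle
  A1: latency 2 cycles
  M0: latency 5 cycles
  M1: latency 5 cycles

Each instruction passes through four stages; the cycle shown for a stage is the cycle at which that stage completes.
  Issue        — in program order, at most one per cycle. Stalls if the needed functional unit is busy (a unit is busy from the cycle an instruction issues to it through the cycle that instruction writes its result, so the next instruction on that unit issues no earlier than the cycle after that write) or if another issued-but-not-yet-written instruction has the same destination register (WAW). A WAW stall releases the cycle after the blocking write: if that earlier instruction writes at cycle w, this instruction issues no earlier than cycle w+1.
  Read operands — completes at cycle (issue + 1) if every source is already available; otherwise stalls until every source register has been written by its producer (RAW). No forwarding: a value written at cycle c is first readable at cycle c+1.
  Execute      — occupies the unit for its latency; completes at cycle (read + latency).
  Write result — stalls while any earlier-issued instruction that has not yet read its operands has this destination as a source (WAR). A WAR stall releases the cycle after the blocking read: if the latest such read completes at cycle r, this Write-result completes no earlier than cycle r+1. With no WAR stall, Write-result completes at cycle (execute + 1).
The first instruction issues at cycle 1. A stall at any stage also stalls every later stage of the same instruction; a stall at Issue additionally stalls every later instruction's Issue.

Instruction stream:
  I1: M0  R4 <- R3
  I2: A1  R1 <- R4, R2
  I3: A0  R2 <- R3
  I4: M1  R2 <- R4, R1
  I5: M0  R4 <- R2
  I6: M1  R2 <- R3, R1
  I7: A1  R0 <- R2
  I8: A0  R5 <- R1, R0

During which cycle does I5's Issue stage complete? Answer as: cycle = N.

cycle = 12

I1  is:1  ro:2  ex:7  wr:8
I2  is:2  ro:9  ex:11  wr:12  — RAW R4: wait I1 write@8
I3  is:3  ro:4  ex:5  wr:10  — WAR R2: wait I2 read@9
I4  is:11  ro:13  ex:18  wr:19  — WAW R2: wait I3 write@10, RAW R1: wait I2 write@12
I5  is:12  ro:20  ex:25  wr:26  — RAW R2: wait I4 write@19
I6  is:20  ro:21  ex:26  wr:27  — struct: M1 busy until I4 writes@19
I7  is:21  ro:28  ex:30  wr:31  — RAW R2: wait I6 write@27
I8  is:22  ro:32  ex:33  wr:34  — RAW R0: wait I7 write@31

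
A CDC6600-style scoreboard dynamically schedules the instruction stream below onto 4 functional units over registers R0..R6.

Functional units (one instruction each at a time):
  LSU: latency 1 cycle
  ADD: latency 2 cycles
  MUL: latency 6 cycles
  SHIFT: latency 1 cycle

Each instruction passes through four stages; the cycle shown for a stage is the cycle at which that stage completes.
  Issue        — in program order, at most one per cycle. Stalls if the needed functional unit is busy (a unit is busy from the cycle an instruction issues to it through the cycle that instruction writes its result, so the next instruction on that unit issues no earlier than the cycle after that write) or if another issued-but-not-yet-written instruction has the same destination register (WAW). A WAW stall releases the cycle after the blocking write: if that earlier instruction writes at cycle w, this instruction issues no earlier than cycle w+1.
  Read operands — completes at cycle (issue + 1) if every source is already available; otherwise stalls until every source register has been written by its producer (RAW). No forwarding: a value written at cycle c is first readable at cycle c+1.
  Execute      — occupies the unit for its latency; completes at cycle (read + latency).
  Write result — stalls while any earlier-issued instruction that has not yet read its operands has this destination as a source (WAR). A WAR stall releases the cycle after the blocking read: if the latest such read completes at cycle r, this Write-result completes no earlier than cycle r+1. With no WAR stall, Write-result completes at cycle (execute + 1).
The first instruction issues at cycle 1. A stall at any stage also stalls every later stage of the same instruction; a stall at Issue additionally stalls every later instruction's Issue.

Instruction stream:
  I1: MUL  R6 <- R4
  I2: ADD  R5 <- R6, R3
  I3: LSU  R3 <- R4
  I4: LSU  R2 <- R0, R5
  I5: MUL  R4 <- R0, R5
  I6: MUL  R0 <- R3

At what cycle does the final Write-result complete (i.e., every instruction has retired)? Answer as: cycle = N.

cycle = 30

[1] I1→MUL
[2] I1 RO, I2→ADD
[3] I3→LSU
[4] I3 RO
[5] I3 EX
[8] I1 EX
[9] I1 WR R6
[10] I2 RO
[11] I3 WR R3
[12] I2 EX, I4→LSU
[13] I2 WR R5, I5→MUL
[14] I4 RO, I5 RO
[15] I4 EX
[16] I4 WR R2
[20] I5 EX
[21] I5 WR R4
[22] I6→MUL
[23] I6 RO
[29] I6 EX
[30] I6 WR R0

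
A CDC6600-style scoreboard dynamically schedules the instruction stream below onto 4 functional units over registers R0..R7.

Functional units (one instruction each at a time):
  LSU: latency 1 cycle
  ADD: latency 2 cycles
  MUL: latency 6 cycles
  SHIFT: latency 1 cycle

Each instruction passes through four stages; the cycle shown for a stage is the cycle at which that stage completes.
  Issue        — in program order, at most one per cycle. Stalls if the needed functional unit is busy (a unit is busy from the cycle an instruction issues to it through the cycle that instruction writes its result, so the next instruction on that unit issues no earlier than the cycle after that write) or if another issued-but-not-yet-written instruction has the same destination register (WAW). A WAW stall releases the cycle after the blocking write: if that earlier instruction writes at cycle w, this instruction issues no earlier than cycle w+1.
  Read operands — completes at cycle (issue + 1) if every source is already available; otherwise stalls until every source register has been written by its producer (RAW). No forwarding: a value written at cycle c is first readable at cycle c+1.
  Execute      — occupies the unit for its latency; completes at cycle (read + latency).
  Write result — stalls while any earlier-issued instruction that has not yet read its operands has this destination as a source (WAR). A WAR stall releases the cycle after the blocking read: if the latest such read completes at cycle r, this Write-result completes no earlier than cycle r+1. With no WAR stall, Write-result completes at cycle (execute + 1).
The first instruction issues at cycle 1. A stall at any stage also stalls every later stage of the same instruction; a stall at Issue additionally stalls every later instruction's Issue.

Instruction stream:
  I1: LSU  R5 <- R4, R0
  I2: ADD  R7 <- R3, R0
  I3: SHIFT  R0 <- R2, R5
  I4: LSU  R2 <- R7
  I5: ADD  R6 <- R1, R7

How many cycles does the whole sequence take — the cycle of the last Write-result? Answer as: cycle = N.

I1 -> (1, 2, 3, 4)
I2 -> (2, 3, 5, 6)
I3 -> (3, 5, 6, 7)  // RAW R5: wait I1 write@4
I4 -> (5, 7, 8, 9)  // struct: LSU busy until I1 writes@4, RAW R7: wait I2 write@6
I5 -> (7, 8, 10, 11)  // struct: ADD busy until I2 writes@6

cycle = 11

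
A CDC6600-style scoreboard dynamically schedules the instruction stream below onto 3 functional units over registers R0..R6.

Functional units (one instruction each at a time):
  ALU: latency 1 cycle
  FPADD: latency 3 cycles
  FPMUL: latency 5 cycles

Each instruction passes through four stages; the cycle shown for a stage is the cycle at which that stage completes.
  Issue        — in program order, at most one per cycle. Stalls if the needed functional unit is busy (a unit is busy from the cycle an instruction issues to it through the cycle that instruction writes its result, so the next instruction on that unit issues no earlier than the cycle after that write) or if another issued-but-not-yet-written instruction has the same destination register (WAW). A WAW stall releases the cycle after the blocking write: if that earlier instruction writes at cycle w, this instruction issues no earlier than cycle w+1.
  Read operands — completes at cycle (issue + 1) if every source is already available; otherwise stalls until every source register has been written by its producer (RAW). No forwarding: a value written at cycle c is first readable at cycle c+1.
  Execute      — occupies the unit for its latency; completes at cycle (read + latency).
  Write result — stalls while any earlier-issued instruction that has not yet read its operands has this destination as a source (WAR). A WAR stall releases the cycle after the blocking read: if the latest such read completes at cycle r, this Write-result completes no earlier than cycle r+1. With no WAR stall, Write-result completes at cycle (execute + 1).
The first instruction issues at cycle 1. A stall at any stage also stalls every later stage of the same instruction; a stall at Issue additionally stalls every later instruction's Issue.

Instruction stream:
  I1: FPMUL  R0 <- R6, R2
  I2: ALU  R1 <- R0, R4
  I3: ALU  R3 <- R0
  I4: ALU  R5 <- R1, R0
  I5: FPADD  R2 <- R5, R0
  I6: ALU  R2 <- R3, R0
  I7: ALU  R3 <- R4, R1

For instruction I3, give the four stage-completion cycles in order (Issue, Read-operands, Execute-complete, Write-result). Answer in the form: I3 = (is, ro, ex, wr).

I3 = (12, 13, 14, 15)

cycle 1: I1 dispatched to FPMUL
cycle 2: I1 operands ready · I2 dispatched to ALU
cycle 7: I1 complete
cycle 8: R0←I1
cycle 9: I2 operands ready
cycle 10: I2 complete
cycle 11: R1←I2
cycle 12: I3 dispatched to ALU
cycle 13: I3 operands ready
cycle 14: I3 complete
cycle 15: R3←I3
cycle 16: I4 dispatched to ALU
cycle 17: I4 operands ready · I5 dispatched to FPADD
cycle 18: I4 complete
cycle 19: R5←I4
cycle 20: I5 operands ready
cycle 23: I5 complete
cycle 24: R2←I5
cycle 25: I6 dispatched to ALU
cycle 26: I6 operands ready
cycle 27: I6 complete
cycle 28: R2←I6
cycle 29: I7 dispatched to ALU
cycle 30: I7 operands ready
cycle 31: I7 complete
cycle 32: R3←I7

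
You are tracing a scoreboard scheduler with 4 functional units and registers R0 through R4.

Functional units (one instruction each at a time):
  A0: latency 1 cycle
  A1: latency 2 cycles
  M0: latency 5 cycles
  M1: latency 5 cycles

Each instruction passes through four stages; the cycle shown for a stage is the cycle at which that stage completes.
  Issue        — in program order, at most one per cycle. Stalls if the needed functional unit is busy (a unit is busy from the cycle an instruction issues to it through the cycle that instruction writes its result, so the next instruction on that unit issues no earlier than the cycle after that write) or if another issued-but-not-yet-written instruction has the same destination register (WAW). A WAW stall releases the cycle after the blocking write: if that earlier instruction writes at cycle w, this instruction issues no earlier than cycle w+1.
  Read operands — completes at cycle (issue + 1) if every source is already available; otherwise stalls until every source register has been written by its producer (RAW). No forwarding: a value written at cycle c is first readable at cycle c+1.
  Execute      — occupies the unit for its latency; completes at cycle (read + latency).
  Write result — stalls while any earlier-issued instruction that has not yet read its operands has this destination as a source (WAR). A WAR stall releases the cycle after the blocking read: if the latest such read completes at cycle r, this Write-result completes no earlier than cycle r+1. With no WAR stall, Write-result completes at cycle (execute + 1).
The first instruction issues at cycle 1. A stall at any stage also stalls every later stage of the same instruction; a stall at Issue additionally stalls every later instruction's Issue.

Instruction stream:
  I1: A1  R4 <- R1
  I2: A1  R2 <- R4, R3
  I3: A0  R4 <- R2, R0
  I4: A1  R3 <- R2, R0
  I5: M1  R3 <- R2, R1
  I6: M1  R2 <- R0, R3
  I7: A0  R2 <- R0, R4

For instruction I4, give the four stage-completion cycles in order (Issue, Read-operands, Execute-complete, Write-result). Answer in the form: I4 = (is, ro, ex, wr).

t=1  issue I1 (A1)
t=2  I1 read-ops
t=4  I1 finished on A1
t=5  I1→R4
t=6  issue I2 (A1)
t=7  I2 read-ops · issue I3 (A0)
t=9  I2 finished on A1
t=10  I2→R2
t=11  I3 read-ops · issue I4 (A1)
t=12  I3 finished on A0 · I4 read-ops
t=13  I3→R4
t=14  I4 finished on A1
t=15  I4→R3
t=16  issue I5 (M1)
t=17  I5 read-ops
t=22  I5 finished on M1
t=23  I5→R3
t=24  issue I6 (M1)
t=25  I6 read-ops
t=30  I6 finished on M1
t=31  I6→R2
t=32  issue I7 (A0)
t=33  I7 read-ops
t=34  I7 finished on A0
t=35  I7→R2

I4 = (11, 12, 14, 15)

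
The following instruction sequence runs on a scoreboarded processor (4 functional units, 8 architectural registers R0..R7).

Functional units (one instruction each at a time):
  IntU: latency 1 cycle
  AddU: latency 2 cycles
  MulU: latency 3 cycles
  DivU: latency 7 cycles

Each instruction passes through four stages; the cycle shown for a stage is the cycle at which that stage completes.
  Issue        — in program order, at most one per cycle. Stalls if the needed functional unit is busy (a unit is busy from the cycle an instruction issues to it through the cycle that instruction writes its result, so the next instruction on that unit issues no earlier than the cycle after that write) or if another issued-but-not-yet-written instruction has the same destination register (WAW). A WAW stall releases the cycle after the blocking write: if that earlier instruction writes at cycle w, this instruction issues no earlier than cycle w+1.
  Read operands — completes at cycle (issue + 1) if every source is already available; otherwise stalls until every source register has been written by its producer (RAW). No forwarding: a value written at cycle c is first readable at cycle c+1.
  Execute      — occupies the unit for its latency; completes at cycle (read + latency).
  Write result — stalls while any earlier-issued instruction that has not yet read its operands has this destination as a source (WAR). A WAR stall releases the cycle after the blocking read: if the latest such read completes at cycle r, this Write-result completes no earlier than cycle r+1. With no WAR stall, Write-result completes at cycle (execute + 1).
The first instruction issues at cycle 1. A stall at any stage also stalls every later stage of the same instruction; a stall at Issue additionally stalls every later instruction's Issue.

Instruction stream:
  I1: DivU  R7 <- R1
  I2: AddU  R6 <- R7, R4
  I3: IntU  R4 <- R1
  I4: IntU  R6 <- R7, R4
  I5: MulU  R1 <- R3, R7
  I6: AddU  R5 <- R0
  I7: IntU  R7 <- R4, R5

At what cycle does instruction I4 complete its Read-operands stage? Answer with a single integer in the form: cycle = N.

cycle = 16

cycle 1: issue I1 (DivU)
cycle 2: I1 read-ops, issue I2 (AddU)
cycle 3: issue I3 (IntU)
cycle 4: I3 read-ops
cycle 5: I3 finished on IntU
cycle 9: I1 finished on DivU
cycle 10: I1→R7
cycle 11: I2 read-ops
cycle 12: I3→R4
cycle 13: I2 finished on AddU
cycle 14: I2→R6
cycle 15: issue I4 (IntU)
cycle 16: I4 read-ops, issue I5 (MulU)
cycle 17: I4 finished on IntU, I5 read-ops, issue I6 (AddU)
cycle 18: I4→R6, I6 read-ops
cycle 19: issue I7 (IntU)
cycle 20: I5 finished on MulU, I6 finished on AddU
cycle 21: I5→R1, I6→R5
cycle 22: I7 read-ops
cycle 23: I7 finished on IntU
cycle 24: I7→R7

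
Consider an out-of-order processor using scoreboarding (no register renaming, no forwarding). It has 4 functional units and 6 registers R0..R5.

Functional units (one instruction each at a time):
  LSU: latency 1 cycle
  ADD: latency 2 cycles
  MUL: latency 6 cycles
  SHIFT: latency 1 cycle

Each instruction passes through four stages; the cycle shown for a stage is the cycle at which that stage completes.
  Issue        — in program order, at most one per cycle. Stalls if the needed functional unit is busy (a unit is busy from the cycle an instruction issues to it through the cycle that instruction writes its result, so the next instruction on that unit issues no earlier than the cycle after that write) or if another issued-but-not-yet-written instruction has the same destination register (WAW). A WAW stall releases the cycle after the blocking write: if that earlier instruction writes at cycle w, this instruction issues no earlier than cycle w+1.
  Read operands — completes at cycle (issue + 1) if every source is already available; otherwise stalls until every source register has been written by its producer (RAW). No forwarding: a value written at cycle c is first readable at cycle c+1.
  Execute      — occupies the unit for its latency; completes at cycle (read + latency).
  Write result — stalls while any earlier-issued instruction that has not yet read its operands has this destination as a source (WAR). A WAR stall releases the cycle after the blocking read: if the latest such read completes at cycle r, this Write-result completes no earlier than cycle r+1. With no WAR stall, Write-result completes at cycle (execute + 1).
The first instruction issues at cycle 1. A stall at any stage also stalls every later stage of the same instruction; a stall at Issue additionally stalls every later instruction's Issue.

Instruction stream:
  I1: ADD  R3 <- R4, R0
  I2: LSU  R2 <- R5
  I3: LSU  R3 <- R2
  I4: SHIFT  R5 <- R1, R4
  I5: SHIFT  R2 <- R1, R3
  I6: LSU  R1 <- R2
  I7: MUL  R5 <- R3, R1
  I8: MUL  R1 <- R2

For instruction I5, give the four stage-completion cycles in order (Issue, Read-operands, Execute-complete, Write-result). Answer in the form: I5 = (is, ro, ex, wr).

I5 = (11, 12, 13, 14)

I1 -> (1, 2, 4, 5)
I2 -> (2, 3, 4, 5)
I3 -> (6, 7, 8, 9)  // struct: LSU busy until I2 writes@5
I4 -> (7, 8, 9, 10)
I5 -> (11, 12, 13, 14)  // struct: SHIFT busy until I4 writes@10
I6 -> (12, 15, 16, 17)  // RAW R2: wait I5 write@14
I7 -> (13, 18, 24, 25)  // RAW R1: wait I6 write@17
I8 -> (26, 27, 33, 34)  // struct: MUL busy until I7 writes@25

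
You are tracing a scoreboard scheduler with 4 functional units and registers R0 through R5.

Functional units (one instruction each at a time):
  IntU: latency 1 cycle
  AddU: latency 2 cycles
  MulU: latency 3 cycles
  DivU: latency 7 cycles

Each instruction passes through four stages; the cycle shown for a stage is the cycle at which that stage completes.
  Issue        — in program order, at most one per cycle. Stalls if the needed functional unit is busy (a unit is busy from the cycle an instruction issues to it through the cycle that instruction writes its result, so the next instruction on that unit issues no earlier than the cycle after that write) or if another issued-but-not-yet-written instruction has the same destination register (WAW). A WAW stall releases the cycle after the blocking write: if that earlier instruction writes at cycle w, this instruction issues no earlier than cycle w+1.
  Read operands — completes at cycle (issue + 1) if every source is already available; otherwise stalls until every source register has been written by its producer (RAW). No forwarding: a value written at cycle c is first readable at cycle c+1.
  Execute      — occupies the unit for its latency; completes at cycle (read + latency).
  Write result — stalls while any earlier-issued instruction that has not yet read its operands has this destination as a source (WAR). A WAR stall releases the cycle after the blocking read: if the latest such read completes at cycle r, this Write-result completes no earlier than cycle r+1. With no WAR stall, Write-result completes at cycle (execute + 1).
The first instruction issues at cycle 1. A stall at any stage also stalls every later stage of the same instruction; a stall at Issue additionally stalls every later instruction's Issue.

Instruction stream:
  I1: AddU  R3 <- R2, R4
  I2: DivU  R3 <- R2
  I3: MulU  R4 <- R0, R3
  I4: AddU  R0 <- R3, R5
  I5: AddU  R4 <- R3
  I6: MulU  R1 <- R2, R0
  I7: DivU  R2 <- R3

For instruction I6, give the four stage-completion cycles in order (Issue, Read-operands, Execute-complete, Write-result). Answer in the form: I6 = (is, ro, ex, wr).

I6 = (22, 23, 26, 27)

c1: I1→AddU
c2: I1 RO
c4: I1 EX
c5: I1 WR R3
c6: I2→DivU
c7: I2 RO · I3→MulU
c8: I4→AddU
c14: I2 EX
c15: I2 WR R3
c16: I3 RO · I4 RO
c18: I4 EX
c19: I3 EX · I4 WR R0
c20: I3 WR R4
c21: I5→AddU
c22: I5 RO · I6→MulU
c23: I6 RO · I7→DivU
c24: I5 EX · I7 RO
c25: I5 WR R4
c26: I6 EX
c27: I6 WR R1
c31: I7 EX
c32: I7 WR R2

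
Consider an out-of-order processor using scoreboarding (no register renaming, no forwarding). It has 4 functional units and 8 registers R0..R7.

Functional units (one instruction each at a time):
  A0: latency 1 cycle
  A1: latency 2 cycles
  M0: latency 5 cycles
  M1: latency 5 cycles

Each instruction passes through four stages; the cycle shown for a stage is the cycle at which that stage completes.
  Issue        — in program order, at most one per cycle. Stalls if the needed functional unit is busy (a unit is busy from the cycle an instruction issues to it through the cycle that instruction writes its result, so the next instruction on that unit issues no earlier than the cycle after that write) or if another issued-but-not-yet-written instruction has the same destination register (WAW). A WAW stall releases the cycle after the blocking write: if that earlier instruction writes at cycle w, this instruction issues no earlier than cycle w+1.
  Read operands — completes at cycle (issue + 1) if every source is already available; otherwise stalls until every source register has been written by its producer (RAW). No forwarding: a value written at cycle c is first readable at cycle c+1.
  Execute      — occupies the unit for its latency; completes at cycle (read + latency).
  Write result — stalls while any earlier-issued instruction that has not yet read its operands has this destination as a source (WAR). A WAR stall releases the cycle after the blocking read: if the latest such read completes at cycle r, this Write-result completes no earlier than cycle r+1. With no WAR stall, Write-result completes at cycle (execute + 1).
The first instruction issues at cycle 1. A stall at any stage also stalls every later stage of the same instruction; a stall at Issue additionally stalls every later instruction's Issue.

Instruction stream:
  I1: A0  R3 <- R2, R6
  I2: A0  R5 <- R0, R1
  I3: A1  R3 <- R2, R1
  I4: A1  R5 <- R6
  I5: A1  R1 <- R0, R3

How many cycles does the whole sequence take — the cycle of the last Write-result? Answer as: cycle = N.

cycle = 20

I1 -> (1, 2, 3, 4)
I2 -> (5, 6, 7, 8)  // struct: A0 busy until I1 writes@4
I3 -> (6, 7, 9, 10)
I4 -> (11, 12, 14, 15)  // struct: A1 busy until I3 writes@10
I5 -> (16, 17, 19, 20)  // struct: A1 busy until I4 writes@15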